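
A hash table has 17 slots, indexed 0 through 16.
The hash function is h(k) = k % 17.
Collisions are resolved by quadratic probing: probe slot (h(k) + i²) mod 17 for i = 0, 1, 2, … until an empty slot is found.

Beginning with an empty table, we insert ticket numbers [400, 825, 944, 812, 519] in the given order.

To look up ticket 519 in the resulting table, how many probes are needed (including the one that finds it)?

Insert 400: h=9, slot 9 empty -> index 9.
Insert 825: h=9, slot 9 occupied -> index 10.
Insert 944: h=9, slots 9,10 occupied -> index 13.
Insert 812: h=13, slot 13 occupied -> index 14.
Insert 519: h=9, slots 9,10,13 occupied -> index 1.
Table: [-, 519, -, -, -, -, -, -, -, 400, 825, -, -, 944, 812, -, -]
Lookup 519: h=9, probe 9,10,13,1 → found at 1.

4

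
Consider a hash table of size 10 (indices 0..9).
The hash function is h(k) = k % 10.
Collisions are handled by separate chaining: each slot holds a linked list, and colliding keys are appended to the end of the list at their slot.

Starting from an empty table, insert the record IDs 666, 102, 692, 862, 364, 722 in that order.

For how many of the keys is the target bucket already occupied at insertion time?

Insert 666: h=6, bucket 6 empty -> new chain.
Insert 102: h=2, bucket 2 empty -> new chain.
Insert 692: h=2, bucket 2 nonempty -> append to chain.
Insert 862: h=2, bucket 2 nonempty -> append to chain.
Insert 364: h=4, bucket 4 empty -> new chain.
Insert 722: h=2, bucket 2 nonempty -> append to chain.
Final buckets:
0: -
1: -
2: 102 -> 692 -> 862 -> 722
3: -
4: 364
5: -
6: 666
7: -
8: -
9: -

3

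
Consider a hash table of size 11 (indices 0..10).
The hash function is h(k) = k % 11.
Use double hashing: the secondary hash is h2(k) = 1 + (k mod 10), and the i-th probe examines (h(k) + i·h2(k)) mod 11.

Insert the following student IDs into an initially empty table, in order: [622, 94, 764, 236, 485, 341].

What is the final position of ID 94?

0

622: h=6 => slot 6
94: h=6, h2=5, probe 6,0 => slot 0
764: h=5 => slot 5
236: h=5, h2=7, probe 5,1 => slot 1
485: h=1, h2=6, probe 1,7 => slot 7
341: h=0, h2=2, probe 0,2 => slot 2
Table: [94, 236, 341, ∅, ∅, 764, 622, 485, ∅, ∅, ∅]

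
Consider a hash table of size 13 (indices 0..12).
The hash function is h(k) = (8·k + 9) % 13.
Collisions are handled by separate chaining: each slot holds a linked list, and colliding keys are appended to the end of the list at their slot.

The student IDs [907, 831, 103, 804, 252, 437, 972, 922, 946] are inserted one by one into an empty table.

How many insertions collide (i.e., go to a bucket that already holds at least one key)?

4

Insert 907: h=11, bucket 11 empty -> new chain.
Insert 831: h=1, bucket 1 empty -> new chain.
Insert 103: h=1, bucket 1 nonempty -> append to chain.
Insert 804: h=6, bucket 6 empty -> new chain.
Insert 252: h=10, bucket 10 empty -> new chain.
Insert 437: h=8, bucket 8 empty -> new chain.
Insert 972: h=11, bucket 11 nonempty -> append to chain.
Insert 922: h=1, bucket 1 nonempty -> append to chain.
Insert 946: h=11, bucket 11 nonempty -> append to chain.
Final buckets:
0: _
1: 831 -> 103 -> 922
2: _
3: _
4: _
5: _
6: 804
7: _
8: 437
9: _
10: 252
11: 907 -> 972 -> 946
12: _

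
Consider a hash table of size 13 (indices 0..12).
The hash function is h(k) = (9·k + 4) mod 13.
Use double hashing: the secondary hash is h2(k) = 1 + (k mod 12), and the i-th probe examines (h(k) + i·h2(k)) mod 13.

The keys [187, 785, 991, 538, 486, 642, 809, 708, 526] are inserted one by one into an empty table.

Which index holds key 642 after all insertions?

187: h=10 => slot 10
785: h=10, h2=6, probe 10,3 => slot 3
991: h=5 => slot 5
538: h=10, h2=11, probe 10,8 => slot 8
486: h=10, h2=7, probe 10,4 => slot 4
642: h=10, h2=7, probe 10,4,11 => slot 11
809: h=5, h2=6, probe 5,11,4,10,3,9 => slot 9
708: h=6 => slot 6
526: h=6, h2=11, probe 6,4,2 => slot 2
Table: [∅, ∅, 526, 785, 486, 991, 708, ∅, 538, 809, 187, 642, ∅]

11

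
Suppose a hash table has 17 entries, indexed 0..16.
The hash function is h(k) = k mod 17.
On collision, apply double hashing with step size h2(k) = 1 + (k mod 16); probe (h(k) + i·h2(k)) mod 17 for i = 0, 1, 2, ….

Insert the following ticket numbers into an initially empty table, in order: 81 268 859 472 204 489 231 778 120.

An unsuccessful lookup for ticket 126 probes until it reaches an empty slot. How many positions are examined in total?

81 hashes to 13; slot 13 is free => place at 13.
268 hashes to 13, h2=13; 13 taken => place at 9.
859 hashes to 9, h2=12; 9 taken => place at 4.
472 hashes to 13, h2=9; 13 taken => place at 5.
204 hashes to 0; slot 0 is free => place at 0.
489 hashes to 13, h2=10; 13 taken => place at 6.
231 hashes to 10; slot 10 is free => place at 10.
778 hashes to 13, h2=11; 13 taken => place at 7.
120 hashes to 1; slot 1 is free => place at 1.
Table: [204, 120, ∅, ∅, 859, 472, 489, 778, ∅, 268, 231, ∅, ∅, 81, ∅, ∅, ∅]
Lookup 126: h=7, h2=15, probe 7,5,3 → slot 3 empty, not found.

3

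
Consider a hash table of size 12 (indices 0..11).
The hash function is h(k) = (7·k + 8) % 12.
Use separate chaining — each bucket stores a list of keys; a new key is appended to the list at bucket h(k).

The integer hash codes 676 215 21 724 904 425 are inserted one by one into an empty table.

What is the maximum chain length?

Insert 676: h=0, bucket 0 empty → new chain.
Insert 215: h=1, bucket 1 empty → new chain.
Insert 21: h=11, bucket 11 empty → new chain.
Insert 724: h=0, bucket 0 nonempty → append to chain.
Insert 904: h=0, bucket 0 nonempty → append to chain.
Insert 425: h=7, bucket 7 empty → new chain.
Final buckets:
0: 676 -> 724 -> 904
1: 215
2: _
3: _
4: _
5: _
6: _
7: 425
8: _
9: _
10: _
11: 21

3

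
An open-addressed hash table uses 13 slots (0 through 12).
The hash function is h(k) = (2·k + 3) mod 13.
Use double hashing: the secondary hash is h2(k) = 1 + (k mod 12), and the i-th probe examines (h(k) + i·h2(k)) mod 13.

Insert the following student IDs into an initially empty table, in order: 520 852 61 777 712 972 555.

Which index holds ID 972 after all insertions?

11

520: h=3 → slot 3
852: h=4 → slot 4
61: h=8 → slot 8
777: h=10 → slot 10
712: h=10, h2=5, probe 10,2 → slot 2
972: h=10, h2=1, probe 10,11 → slot 11
555: h=8, h2=4, probe 8,12 → slot 12
Table: [_, _, 712, 520, 852, _, _, _, 61, _, 777, 972, 555]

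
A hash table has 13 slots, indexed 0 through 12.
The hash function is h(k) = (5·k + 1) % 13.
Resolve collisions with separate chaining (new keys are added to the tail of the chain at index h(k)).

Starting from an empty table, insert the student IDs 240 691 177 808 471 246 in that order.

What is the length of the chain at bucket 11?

240 → bucket 5
691 → bucket 11
177 → bucket 2
808 → bucket 11 (collision)
471 → bucket 3
246 → bucket 9
Final buckets:
0: -
1: -
2: 177
3: 471
4: -
5: 240
6: -
7: -
8: -
9: 246
10: -
11: 691 -> 808
12: -

2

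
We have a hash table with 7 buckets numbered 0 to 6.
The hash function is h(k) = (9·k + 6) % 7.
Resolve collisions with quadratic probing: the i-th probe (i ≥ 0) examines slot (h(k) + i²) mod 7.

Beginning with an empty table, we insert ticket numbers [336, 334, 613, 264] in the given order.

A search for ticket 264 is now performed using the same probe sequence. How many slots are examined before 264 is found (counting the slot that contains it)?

2

Insert 336: h=6, slot 6 empty -> index 6.
Insert 334: h=2, slot 2 empty -> index 2.
Insert 613: h=0, slot 0 empty -> index 0.
Insert 264: h=2, slot 2 occupied -> index 3.
Table: [613, ∅, 334, 264, ∅, ∅, 336]
Lookup 264: h=2, probe 2,3 → found at 3.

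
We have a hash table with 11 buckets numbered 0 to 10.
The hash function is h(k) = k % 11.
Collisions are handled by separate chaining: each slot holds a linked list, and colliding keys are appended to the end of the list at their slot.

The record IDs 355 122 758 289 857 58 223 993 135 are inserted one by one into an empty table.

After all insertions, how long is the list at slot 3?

6

355 -> bucket 3
122 -> bucket 1
758 -> bucket 10
289 -> bucket 3 (collision)
857 -> bucket 10 (collision)
58 -> bucket 3 (collision)
223 -> bucket 3 (collision)
993 -> bucket 3 (collision)
135 -> bucket 3 (collision)
Final buckets:
0: _
1: 122
2: _
3: 355 -> 289 -> 58 -> 223 -> 993 -> 135
4: _
5: _
6: _
7: _
8: _
9: _
10: 758 -> 857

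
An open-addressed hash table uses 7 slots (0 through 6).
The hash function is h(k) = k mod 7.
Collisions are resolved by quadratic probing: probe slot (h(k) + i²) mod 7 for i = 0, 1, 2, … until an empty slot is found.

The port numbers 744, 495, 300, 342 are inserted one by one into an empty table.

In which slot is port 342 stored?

744: h=2 => slot 2
495: h=5 => slot 5
300: h=6 => slot 6
342: h=6, probe 6,0 => slot 0
Table: [342, —, 744, —, —, 495, 300]

0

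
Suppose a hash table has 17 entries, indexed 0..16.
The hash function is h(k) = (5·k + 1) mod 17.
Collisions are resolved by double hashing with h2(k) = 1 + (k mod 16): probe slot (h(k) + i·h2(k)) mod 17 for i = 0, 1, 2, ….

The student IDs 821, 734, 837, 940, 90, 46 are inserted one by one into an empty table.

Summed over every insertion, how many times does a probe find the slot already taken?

2

Insert 821: h=9, slot 9 empty → index 9.
Insert 734: h=16, slot 16 empty → index 16.
Insert 837: h=4, slot 4 empty → index 4.
Insert 940: h=9, h2=13, slot 9 occupied → index 5.
Insert 90: h=9, h2=11, slot 9 occupied → index 3.
Insert 46: h=10, slot 10 empty → index 10.
Table: [∅, ∅, ∅, 90, 837, 940, ∅, ∅, ∅, 821, 46, ∅, ∅, ∅, ∅, ∅, 734]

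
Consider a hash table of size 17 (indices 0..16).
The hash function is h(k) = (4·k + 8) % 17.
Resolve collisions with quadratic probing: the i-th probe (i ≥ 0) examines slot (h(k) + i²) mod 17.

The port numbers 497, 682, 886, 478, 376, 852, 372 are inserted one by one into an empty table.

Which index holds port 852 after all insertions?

497: h=7 → slot 7
682: h=16 → slot 16
886: h=16, probe 16,0 → slot 0
478: h=16, probe 16,0,3 → slot 3
376: h=16, probe 16,0,3,8 → slot 8
852: h=16, probe 16,0,3,8,15 → slot 15
372: h=0, probe 0,1 → slot 1
Table: [886, 372, _, 478, _, _, _, 497, 376, _, _, _, _, _, _, 852, 682]

15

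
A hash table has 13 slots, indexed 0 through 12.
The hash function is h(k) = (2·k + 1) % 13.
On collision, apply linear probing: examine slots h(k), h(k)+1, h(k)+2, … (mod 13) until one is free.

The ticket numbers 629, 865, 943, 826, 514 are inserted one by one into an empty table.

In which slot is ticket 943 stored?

629: h=11 → slot 11
865: h=2 → slot 2
943: h=2, probe 2,3 → slot 3
826: h=2, probe 2,3,4 → slot 4
514: h=2, probe 2,3,4,5 → slot 5
Table: [., ., 865, 943, 826, 514, ., ., ., ., ., 629, .]

3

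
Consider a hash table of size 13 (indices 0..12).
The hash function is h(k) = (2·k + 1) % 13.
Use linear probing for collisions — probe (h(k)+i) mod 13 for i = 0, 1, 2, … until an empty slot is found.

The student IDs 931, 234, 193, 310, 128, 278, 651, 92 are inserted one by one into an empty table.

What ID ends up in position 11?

310

931 hashes to 4; slot 4 is free => place at 4.
234 hashes to 1; slot 1 is free => place at 1.
193 hashes to 10; slot 10 is free => place at 10.
310 hashes to 10; 10 taken => place at 11.
128 hashes to 10; 10,11 taken => place at 12.
278 hashes to 11; 11,12 taken => place at 0.
651 hashes to 3; slot 3 is free => place at 3.
92 hashes to 3; 3,4 taken => place at 5.
Table: [278, 234, —, 651, 931, 92, —, —, —, —, 193, 310, 128]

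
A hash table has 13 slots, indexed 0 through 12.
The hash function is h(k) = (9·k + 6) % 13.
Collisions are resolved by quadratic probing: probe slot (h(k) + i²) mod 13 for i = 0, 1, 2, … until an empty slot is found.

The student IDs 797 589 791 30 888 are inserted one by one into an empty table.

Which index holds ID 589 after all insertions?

797: h=3 => slot 3
589: h=3, probe 3,4 => slot 4
791: h=1 => slot 1
30: h=3, probe 3,4,7 => slot 7
888: h=3, probe 3,4,7,12 => slot 12
Table: [., 791, ., 797, 589, ., ., 30, ., ., ., ., 888]

4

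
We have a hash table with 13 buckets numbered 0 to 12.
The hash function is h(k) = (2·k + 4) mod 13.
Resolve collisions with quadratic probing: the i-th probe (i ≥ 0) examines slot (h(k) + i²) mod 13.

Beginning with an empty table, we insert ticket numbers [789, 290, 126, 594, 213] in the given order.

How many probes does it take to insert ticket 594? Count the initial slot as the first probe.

789 hashes to 9; slot 9 is free => place at 9.
290 hashes to 12; slot 12 is free => place at 12.
126 hashes to 9; 9 taken => place at 10.
594 hashes to 9; 9,10 taken => place at 0.
213 hashes to 1; slot 1 is free => place at 1.
Table: [594, 213, ∅, ∅, ∅, ∅, ∅, ∅, ∅, 789, 126, ∅, 290]

3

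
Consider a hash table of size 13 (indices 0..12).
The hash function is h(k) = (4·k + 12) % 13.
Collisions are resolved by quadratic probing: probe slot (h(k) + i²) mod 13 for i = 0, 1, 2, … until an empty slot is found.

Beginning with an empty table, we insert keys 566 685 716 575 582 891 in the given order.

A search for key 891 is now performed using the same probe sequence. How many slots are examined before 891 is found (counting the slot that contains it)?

2

Insert 566: h=1, slot 1 empty → index 1.
Insert 685: h=9, slot 9 empty → index 9.
Insert 716: h=3, slot 3 empty → index 3.
Insert 575: h=11, slot 11 empty → index 11.
Insert 582: h=0, slot 0 empty → index 0.
Insert 891: h=1, slot 1 occupied → index 2.
Table: [582, 566, 891, 716, ∅, ∅, ∅, ∅, ∅, 685, ∅, 575, ∅]
Lookup 891: h=1, probe 1,2 → found at 2.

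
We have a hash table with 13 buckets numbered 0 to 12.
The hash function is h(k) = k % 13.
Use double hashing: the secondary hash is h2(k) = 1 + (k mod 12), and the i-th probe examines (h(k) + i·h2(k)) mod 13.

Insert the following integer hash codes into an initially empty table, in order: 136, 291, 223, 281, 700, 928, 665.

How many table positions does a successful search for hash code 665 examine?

136 hashes to 6; slot 6 is free => place at 6.
291 hashes to 5; slot 5 is free => place at 5.
223 hashes to 2; slot 2 is free => place at 2.
281 hashes to 8; slot 8 is free => place at 8.
700 hashes to 11; slot 11 is free => place at 11.
928 hashes to 5, h2=5; 5 taken => place at 10.
665 hashes to 2, h2=6; 2,8 taken => place at 1.
Table: [., 665, 223, ., ., 291, 136, ., 281, ., 928, 700, .]
Lookup 665: h=2, h2=6, probe 2,8,1 → found at 1.

3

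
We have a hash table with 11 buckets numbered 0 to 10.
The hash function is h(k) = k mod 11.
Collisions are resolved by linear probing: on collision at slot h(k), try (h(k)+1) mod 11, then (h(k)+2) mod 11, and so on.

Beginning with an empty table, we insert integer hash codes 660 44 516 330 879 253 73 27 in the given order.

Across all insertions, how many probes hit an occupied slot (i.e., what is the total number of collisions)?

Insert 660: h=0, slot 0 empty => index 0.
Insert 44: h=0, slot 0 occupied => index 1.
Insert 516: h=10, slot 10 empty => index 10.
Insert 330: h=0, slots 0,1 occupied => index 2.
Insert 879: h=10, slots 10,0,1,2 occupied => index 3.
Insert 253: h=0, slots 0,1,2,3 occupied => index 4.
Insert 73: h=7, slot 7 empty => index 7.
Insert 27: h=5, slot 5 empty => index 5.
Table: [660, 44, 330, 879, 253, 27, -, 73, -, -, 516]

11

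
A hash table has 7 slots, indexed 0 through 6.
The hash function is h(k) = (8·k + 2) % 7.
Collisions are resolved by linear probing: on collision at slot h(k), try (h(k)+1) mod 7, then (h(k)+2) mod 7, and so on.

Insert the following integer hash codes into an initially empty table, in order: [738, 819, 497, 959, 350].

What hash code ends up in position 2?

819

Insert 738: h=5, slot 5 empty -> index 5.
Insert 819: h=2, slot 2 empty -> index 2.
Insert 497: h=2, slot 2 occupied -> index 3.
Insert 959: h=2, slots 2,3 occupied -> index 4.
Insert 350: h=2, slots 2,3,4,5 occupied -> index 6.
Table: [_, _, 819, 497, 959, 738, 350]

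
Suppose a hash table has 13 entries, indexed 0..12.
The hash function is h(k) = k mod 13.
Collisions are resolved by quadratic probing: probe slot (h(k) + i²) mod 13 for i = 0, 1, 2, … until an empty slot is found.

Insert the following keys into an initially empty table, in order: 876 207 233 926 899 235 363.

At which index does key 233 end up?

0

876: h=5 => slot 5
207: h=12 => slot 12
233: h=12, probe 12,0 => slot 0
926: h=3 => slot 3
899: h=2 => slot 2
235: h=1 => slot 1
363: h=12, probe 12,0,3,8 => slot 8
Table: [233, 235, 899, 926, ∅, 876, ∅, ∅, 363, ∅, ∅, ∅, 207]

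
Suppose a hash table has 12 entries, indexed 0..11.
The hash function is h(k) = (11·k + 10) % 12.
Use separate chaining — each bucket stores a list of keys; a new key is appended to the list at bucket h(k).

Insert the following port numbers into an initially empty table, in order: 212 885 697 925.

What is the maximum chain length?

2

Insert 212: h=2, bucket 2 empty → new chain.
Insert 885: h=1, bucket 1 empty → new chain.
Insert 697: h=9, bucket 9 empty → new chain.
Insert 925: h=9, bucket 9 nonempty → append to chain.
Final buckets:
0: .
1: 885
2: 212
3: .
4: .
5: .
6: .
7: .
8: .
9: 697 -> 925
10: .
11: .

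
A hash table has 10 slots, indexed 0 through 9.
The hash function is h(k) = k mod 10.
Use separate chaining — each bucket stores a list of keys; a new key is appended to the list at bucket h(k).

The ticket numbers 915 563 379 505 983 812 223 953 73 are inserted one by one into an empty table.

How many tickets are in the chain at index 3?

915 -> bucket 5
563 -> bucket 3
379 -> bucket 9
505 -> bucket 5 (collision)
983 -> bucket 3 (collision)
812 -> bucket 2
223 -> bucket 3 (collision)
953 -> bucket 3 (collision)
73 -> bucket 3 (collision)
Final buckets:
0: ∅
1: ∅
2: 812
3: 563 -> 983 -> 223 -> 953 -> 73
4: ∅
5: 915 -> 505
6: ∅
7: ∅
8: ∅
9: 379

5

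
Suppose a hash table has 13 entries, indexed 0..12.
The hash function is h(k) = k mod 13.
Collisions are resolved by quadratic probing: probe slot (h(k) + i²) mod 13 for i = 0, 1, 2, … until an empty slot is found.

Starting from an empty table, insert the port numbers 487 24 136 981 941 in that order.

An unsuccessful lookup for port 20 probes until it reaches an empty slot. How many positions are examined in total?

487 hashes to 6; slot 6 is free => place at 6.
24 hashes to 11; slot 11 is free => place at 11.
136 hashes to 6; 6 taken => place at 7.
981 hashes to 6; 6,7 taken => place at 10.
941 hashes to 5; slot 5 is free => place at 5.
Table: [., ., ., ., ., 941, 487, 136, ., ., 981, 24, .]
Lookup 20: h=7, probe 7,8 → slot 8 empty, not found.

2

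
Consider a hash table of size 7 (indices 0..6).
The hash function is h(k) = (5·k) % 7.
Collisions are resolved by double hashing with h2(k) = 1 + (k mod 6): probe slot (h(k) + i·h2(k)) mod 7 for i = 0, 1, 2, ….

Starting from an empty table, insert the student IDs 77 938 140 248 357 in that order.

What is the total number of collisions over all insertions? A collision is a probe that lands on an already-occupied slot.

77: h=0 → slot 0
938: h=0, h2=3, probe 0,3 → slot 3
140: h=0, h2=3, probe 0,3,6 → slot 6
248: h=1 → slot 1
357: h=0, h2=4, probe 0,4 → slot 4
Table: [77, 248, —, 938, 357, —, 140]

4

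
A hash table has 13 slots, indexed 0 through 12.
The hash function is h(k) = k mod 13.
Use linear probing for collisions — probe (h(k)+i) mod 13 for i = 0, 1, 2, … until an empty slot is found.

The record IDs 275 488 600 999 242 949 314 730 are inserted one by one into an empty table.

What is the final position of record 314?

4

275 hashes to 2; slot 2 is free -> place at 2.
488 hashes to 7; slot 7 is free -> place at 7.
600 hashes to 2; 2 taken -> place at 3.
999 hashes to 11; slot 11 is free -> place at 11.
242 hashes to 8; slot 8 is free -> place at 8.
949 hashes to 0; slot 0 is free -> place at 0.
314 hashes to 2; 2,3 taken -> place at 4.
730 hashes to 2; 2,3,4 taken -> place at 5.
Table: [949, —, 275, 600, 314, 730, —, 488, 242, —, —, 999, —]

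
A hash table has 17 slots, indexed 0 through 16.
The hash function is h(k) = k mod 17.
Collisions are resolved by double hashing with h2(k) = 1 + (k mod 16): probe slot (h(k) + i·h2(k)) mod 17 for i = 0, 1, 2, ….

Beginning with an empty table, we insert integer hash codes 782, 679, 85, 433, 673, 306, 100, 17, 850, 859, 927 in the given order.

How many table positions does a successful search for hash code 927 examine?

3

Insert 782: h=0, slot 0 empty → index 0.
Insert 679: h=16, slot 16 empty → index 16.
Insert 85: h=0, h2=6, slot 0 occupied → index 6.
Insert 433: h=8, slot 8 empty → index 8.
Insert 673: h=10, slot 10 empty → index 10.
Insert 306: h=0, h2=3, slot 0 occupied → index 3.
Insert 100: h=15, slot 15 empty → index 15.
Insert 17: h=0, h2=2, slot 0 occupied → index 2.
Insert 850: h=0, h2=3, slots 0,3,6 occupied → index 9.
Insert 859: h=9, h2=12, slot 9 occupied → index 4.
Insert 927: h=9, h2=16, slots 9,8 occupied → index 7.
Table: [782, -, 17, 306, 859, -, 85, 927, 433, 850, 673, -, -, -, -, 100, 679]
Lookup 927: h=9, h2=16, probe 9,8,7 → found at 7.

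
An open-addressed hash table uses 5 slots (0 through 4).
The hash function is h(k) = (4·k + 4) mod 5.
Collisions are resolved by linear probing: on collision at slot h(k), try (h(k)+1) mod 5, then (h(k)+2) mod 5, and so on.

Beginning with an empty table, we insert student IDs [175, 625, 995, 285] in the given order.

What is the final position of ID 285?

2

175 hashes to 4; slot 4 is free => place at 4.
625 hashes to 4; 4 taken => place at 0.
995 hashes to 4; 4,0 taken => place at 1.
285 hashes to 4; 4,0,1 taken => place at 2.
Table: [625, 995, 285, _, 175]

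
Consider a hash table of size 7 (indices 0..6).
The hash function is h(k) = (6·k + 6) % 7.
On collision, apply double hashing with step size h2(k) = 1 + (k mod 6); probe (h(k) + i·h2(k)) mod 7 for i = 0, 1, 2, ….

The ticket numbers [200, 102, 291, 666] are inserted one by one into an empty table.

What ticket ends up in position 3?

102

200 hashes to 2; slot 2 is free → place at 2.
102 hashes to 2, h2=1; 2 taken → place at 3.
291 hashes to 2, h2=4; 2 taken → place at 6.
666 hashes to 5; slot 5 is free → place at 5.
Table: [∅, ∅, 200, 102, ∅, 666, 291]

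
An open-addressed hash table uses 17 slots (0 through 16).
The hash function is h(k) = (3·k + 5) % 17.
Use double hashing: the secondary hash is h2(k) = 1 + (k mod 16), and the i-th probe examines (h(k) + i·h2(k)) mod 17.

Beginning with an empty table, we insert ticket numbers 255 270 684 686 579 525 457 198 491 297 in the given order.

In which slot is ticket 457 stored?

255 hashes to 5; slot 5 is free -> place at 5.
270 hashes to 16; slot 16 is free -> place at 16.
684 hashes to 0; slot 0 is free -> place at 0.
686 hashes to 6; slot 6 is free -> place at 6.
579 hashes to 8; slot 8 is free -> place at 8.
525 hashes to 16, h2=14; 16 taken -> place at 13.
457 hashes to 16, h2=10; 16 taken -> place at 9.
198 hashes to 4; slot 4 is free -> place at 4.
491 hashes to 16, h2=12; 16 taken -> place at 11.
297 hashes to 12; slot 12 is free -> place at 12.
Table: [684, -, -, -, 198, 255, 686, -, 579, 457, -, 491, 297, 525, -, -, 270]

9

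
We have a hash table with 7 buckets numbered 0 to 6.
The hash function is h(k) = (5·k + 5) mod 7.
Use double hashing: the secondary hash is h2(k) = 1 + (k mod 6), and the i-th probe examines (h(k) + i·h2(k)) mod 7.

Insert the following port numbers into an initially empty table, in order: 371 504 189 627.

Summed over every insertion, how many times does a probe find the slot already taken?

2

371: h=5 => slot 5
504: h=5, h2=1, probe 5,6 => slot 6
189: h=5, h2=4, probe 5,2 => slot 2
627: h=4 => slot 4
Table: [-, -, 189, -, 627, 371, 504]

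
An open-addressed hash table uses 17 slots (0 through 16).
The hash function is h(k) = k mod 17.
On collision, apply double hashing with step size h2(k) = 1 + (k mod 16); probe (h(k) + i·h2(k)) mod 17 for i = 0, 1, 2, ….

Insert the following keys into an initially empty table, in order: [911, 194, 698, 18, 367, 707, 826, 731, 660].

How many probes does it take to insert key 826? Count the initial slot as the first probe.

911: h=10 -> slot 10
194: h=7 -> slot 7
698: h=1 -> slot 1
18: h=1, h2=3, probe 1,4 -> slot 4
367: h=10, h2=16, probe 10,9 -> slot 9
707: h=10, h2=4, probe 10,14 -> slot 14
826: h=10, h2=11, probe 10,4,15 -> slot 15
731: h=0 -> slot 0
660: h=14, h2=5, probe 14,2 -> slot 2
Table: [731, 698, 660, _, 18, _, _, 194, _, 367, 911, _, _, _, 707, 826, _]

3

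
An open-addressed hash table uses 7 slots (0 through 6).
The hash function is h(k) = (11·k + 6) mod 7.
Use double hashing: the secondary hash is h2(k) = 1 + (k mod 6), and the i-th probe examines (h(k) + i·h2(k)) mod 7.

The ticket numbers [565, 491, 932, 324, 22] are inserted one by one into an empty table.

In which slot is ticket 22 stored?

565: h=5 → slot 5
491: h=3 → slot 3
932: h=3, h2=3, probe 3,6 → slot 6
324: h=0 → slot 0
22: h=3, h2=5, probe 3,1 → slot 1
Table: [324, 22, —, 491, —, 565, 932]

1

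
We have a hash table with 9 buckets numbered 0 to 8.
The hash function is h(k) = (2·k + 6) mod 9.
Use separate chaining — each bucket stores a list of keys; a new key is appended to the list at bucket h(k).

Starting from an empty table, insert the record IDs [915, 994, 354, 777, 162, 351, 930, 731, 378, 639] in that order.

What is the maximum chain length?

4

Insert 915: h=0, bucket 0 empty → new chain.
Insert 994: h=5, bucket 5 empty → new chain.
Insert 354: h=3, bucket 3 empty → new chain.
Insert 777: h=3, bucket 3 nonempty → append to chain.
Insert 162: h=6, bucket 6 empty → new chain.
Insert 351: h=6, bucket 6 nonempty → append to chain.
Insert 930: h=3, bucket 3 nonempty → append to chain.
Insert 731: h=1, bucket 1 empty → new chain.
Insert 378: h=6, bucket 6 nonempty → append to chain.
Insert 639: h=6, bucket 6 nonempty → append to chain.
Final buckets:
0: 915
1: 731
2: _
3: 354 -> 777 -> 930
4: _
5: 994
6: 162 -> 351 -> 378 -> 639
7: _
8: _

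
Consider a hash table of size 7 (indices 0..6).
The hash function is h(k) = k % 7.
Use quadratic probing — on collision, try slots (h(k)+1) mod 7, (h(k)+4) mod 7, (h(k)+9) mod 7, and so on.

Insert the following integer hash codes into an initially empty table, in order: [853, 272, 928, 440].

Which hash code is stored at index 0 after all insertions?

853: h=6 → slot 6
272: h=6, probe 6,0 → slot 0
928: h=4 → slot 4
440: h=6, probe 6,0,3 → slot 3
Table: [272, —, —, 440, 928, —, 853]

272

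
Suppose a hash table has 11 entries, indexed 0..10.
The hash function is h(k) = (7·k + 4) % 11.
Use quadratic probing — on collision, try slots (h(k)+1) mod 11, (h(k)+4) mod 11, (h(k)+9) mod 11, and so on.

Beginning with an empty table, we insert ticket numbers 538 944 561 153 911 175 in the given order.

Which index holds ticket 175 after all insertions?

538: h=8 → slot 8
944: h=1 → slot 1
561: h=4 → slot 4
153: h=8, probe 8,9 → slot 9
911: h=1, probe 1,2 → slot 2
175: h=8, probe 8,9,1,6 → slot 6
Table: [_, 944, 911, _, 561, _, 175, _, 538, 153, _]

6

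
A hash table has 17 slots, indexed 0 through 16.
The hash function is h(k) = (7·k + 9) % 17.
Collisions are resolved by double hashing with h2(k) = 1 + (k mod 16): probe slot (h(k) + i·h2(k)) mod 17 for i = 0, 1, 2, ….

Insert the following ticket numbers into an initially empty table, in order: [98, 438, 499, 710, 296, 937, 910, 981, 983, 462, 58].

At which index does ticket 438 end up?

5

98: h=15 => slot 15
438: h=15, h2=7, probe 15,5 => slot 5
499: h=0 => slot 0
710: h=15, h2=7, probe 15,5,12 => slot 12
296: h=7 => slot 7
937: h=6 => slot 6
910: h=4 => slot 4
981: h=8 => slot 8
983: h=5, h2=8, probe 5,13 => slot 13
462: h=13, h2=15, probe 13,11 => slot 11
58: h=7, h2=11, probe 7,1 => slot 1
Table: [499, 58, —, —, 910, 438, 937, 296, 981, —, —, 462, 710, 983, —, 98, —]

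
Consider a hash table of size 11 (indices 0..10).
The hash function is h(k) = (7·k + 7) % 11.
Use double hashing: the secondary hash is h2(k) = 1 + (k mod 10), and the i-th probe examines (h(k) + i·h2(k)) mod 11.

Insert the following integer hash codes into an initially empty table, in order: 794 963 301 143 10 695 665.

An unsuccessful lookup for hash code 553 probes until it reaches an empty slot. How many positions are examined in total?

3

Insert 794: h=10, slot 10 empty → index 10.
Insert 963: h=5, slot 5 empty → index 5.
Insert 301: h=2, slot 2 empty → index 2.
Insert 143: h=7, slot 7 empty → index 7.
Insert 10: h=0, slot 0 empty → index 0.
Insert 695: h=10, h2=6, slots 10,5,0 occupied → index 6.
Insert 665: h=9, slot 9 empty → index 9.
Table: [10, -, 301, -, -, 963, 695, 143, -, 665, 794]
Lookup 553: h=6, h2=4, probe 6,10,3 → slot 3 empty, not found.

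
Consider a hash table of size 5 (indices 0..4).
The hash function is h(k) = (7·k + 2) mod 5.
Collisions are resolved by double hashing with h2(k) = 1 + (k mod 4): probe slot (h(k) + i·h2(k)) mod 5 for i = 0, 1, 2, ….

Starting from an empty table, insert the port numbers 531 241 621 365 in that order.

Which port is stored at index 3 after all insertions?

621

531 hashes to 4; slot 4 is free => place at 4.
241 hashes to 4, h2=2; 4 taken => place at 1.
621 hashes to 4, h2=2; 4,1 taken => place at 3.
365 hashes to 2; slot 2 is free => place at 2.
Table: [—, 241, 365, 621, 531]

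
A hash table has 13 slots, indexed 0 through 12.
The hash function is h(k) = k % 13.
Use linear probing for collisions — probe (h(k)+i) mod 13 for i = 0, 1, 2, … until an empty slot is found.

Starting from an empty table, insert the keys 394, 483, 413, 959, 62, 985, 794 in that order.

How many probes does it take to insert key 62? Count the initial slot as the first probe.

Insert 394: h=4, slot 4 empty -> index 4.
Insert 483: h=2, slot 2 empty -> index 2.
Insert 413: h=10, slot 10 empty -> index 10.
Insert 959: h=10, slot 10 occupied -> index 11.
Insert 62: h=10, slots 10,11 occupied -> index 12.
Insert 985: h=10, slots 10,11,12 occupied -> index 0.
Insert 794: h=1, slot 1 empty -> index 1.
Table: [985, 794, 483, _, 394, _, _, _, _, _, 413, 959, 62]

3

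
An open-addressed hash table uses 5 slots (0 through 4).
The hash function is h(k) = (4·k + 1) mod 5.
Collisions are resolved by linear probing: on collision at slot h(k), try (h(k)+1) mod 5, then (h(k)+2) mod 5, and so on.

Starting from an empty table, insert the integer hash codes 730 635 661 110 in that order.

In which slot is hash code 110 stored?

3

730 hashes to 1; slot 1 is free => place at 1.
635 hashes to 1; 1 taken => place at 2.
661 hashes to 0; slot 0 is free => place at 0.
110 hashes to 1; 1,2 taken => place at 3.
Table: [661, 730, 635, 110, -]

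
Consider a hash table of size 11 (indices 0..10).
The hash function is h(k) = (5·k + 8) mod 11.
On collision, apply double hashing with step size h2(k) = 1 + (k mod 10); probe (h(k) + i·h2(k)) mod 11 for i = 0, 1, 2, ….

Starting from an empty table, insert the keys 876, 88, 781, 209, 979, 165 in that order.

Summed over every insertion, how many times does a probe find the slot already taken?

876 hashes to 10; slot 10 is free → place at 10.
88 hashes to 8; slot 8 is free → place at 8.
781 hashes to 8, h2=2; 8,10 taken → place at 1.
209 hashes to 8, h2=10; 8 taken → place at 7.
979 hashes to 8, h2=10; 8,7 taken → place at 6.
165 hashes to 8, h2=6; 8 taken → place at 3.
Table: [∅, 781, ∅, 165, ∅, ∅, 979, 209, 88, ∅, 876]

6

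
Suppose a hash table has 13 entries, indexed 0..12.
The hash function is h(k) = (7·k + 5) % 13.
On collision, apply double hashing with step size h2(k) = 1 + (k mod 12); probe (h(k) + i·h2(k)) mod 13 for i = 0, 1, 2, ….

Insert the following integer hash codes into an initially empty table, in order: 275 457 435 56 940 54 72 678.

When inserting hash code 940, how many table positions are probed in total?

3

Insert 275: h=6, slot 6 empty -> index 6.
Insert 457: h=6, h2=2, slot 6 occupied -> index 8.
Insert 435: h=8, h2=4, slot 8 occupied -> index 12.
Insert 56: h=7, slot 7 empty -> index 7.
Insert 940: h=7, h2=5, slots 7,12 occupied -> index 4.
Insert 54: h=6, h2=7, slot 6 occupied -> index 0.
Insert 72: h=2, slot 2 empty -> index 2.
Insert 678: h=6, h2=7, slots 6,0,7 occupied -> index 1.
Table: [54, 678, 72, -, 940, -, 275, 56, 457, -, -, -, 435]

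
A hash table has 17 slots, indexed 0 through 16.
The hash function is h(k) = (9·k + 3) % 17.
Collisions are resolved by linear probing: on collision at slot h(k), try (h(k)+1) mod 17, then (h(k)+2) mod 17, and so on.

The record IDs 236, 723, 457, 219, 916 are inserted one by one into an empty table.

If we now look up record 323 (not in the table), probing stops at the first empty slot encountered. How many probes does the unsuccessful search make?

4

Insert 236: h=2, slot 2 empty → index 2.
Insert 723: h=16, slot 16 empty → index 16.
Insert 457: h=2, slot 2 occupied → index 3.
Insert 219: h=2, slots 2,3 occupied → index 4.
Insert 916: h=2, slots 2,3,4 occupied → index 5.
Table: [∅, ∅, 236, 457, 219, 916, ∅, ∅, ∅, ∅, ∅, ∅, ∅, ∅, ∅, ∅, 723]
Lookup 323: h=3, probe 3,4,5,6 → slot 6 empty, not found.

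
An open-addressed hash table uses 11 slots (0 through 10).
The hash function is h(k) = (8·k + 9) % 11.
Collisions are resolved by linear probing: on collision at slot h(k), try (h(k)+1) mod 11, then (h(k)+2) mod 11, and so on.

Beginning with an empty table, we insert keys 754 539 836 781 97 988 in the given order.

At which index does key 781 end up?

0

754 hashes to 2; slot 2 is free -> place at 2.
539 hashes to 9; slot 9 is free -> place at 9.
836 hashes to 9; 9 taken -> place at 10.
781 hashes to 9; 9,10 taken -> place at 0.
97 hashes to 4; slot 4 is free -> place at 4.
988 hashes to 4; 4 taken -> place at 5.
Table: [781, ∅, 754, ∅, 97, 988, ∅, ∅, ∅, 539, 836]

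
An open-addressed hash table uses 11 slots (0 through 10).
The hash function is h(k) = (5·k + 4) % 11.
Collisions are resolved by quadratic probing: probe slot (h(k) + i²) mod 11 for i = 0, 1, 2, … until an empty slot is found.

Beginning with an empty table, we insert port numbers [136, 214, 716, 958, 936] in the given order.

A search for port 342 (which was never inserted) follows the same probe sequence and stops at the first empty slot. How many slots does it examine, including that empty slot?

136 hashes to 2; slot 2 is free → place at 2.
214 hashes to 7; slot 7 is free → place at 7.
716 hashes to 9; slot 9 is free → place at 9.
958 hashes to 9; 9 taken → place at 10.
936 hashes to 9; 9,10,2,7 taken → place at 3.
Table: [∅, ∅, 136, 936, ∅, ∅, ∅, 214, ∅, 716, 958]
Lookup 342: h=9, probe 9,10,2,7,3,1 → slot 1 empty, not found.

6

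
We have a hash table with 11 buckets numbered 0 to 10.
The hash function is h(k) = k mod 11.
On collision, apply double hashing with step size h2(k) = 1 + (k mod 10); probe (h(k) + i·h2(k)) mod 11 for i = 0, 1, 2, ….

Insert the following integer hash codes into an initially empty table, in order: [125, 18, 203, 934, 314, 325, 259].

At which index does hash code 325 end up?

125 hashes to 4; slot 4 is free => place at 4.
18 hashes to 7; slot 7 is free => place at 7.
203 hashes to 5; slot 5 is free => place at 5.
934 hashes to 10; slot 10 is free => place at 10.
314 hashes to 6; slot 6 is free => place at 6.
325 hashes to 6, h2=6; 6 taken => place at 1.
259 hashes to 6, h2=10; 6,5,4 taken => place at 3.
Table: [∅, 325, ∅, 259, 125, 203, 314, 18, ∅, ∅, 934]

1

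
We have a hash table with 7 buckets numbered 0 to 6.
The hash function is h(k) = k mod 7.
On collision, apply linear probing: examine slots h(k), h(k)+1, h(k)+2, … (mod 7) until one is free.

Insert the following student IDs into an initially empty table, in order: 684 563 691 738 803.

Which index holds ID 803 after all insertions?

0

684: h=5 => slot 5
563: h=3 => slot 3
691: h=5, probe 5,6 => slot 6
738: h=3, probe 3,4 => slot 4
803: h=5, probe 5,6,0 => slot 0
Table: [803, _, _, 563, 738, 684, 691]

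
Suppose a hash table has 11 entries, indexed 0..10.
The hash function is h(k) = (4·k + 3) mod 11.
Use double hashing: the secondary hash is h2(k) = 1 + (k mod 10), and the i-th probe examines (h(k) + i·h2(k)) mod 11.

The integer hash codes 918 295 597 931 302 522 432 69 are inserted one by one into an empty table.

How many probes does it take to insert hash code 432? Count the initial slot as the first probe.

4

918: h=1 → slot 1
295: h=6 → slot 6
597: h=4 → slot 4
931: h=9 → slot 9
302: h=1, h2=3, probe 1,4,7 → slot 7
522: h=1, h2=3, probe 1,4,7,10 → slot 10
432: h=4, h2=3, probe 4,7,10,2 → slot 2
69: h=4, h2=10, probe 4,3 → slot 3
Table: [—, 918, 432, 69, 597, —, 295, 302, —, 931, 522]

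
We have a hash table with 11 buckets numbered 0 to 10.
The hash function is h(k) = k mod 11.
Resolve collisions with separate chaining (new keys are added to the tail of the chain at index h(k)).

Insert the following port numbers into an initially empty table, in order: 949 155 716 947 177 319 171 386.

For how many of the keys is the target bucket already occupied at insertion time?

4

949 -> bucket 3
155 -> bucket 1
716 -> bucket 1 (collision)
947 -> bucket 1 (collision)
177 -> bucket 1 (collision)
319 -> bucket 0
171 -> bucket 6
386 -> bucket 1 (collision)
Final buckets:
0: 319
1: 155 -> 716 -> 947 -> 177 -> 386
2: —
3: 949
4: —
5: —
6: 171
7: —
8: —
9: —
10: —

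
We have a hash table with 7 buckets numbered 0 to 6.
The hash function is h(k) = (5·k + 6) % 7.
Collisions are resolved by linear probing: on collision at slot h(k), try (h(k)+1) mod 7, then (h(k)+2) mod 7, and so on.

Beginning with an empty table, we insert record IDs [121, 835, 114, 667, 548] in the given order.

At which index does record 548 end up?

121 hashes to 2; slot 2 is free -> place at 2.
835 hashes to 2; 2 taken -> place at 3.
114 hashes to 2; 2,3 taken -> place at 4.
667 hashes to 2; 2,3,4 taken -> place at 5.
548 hashes to 2; 2,3,4,5 taken -> place at 6.
Table: [-, -, 121, 835, 114, 667, 548]

6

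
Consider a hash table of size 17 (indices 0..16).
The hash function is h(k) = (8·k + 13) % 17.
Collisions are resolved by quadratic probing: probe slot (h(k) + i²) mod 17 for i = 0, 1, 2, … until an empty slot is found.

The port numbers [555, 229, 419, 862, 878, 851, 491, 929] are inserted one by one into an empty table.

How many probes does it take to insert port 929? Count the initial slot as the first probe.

555: h=16 => slot 16
229: h=9 => slot 9
419: h=16, probe 16,0 => slot 0
862: h=7 => slot 7
878: h=16, probe 16,0,3 => slot 3
851: h=4 => slot 4
491: h=14 => slot 14
929: h=16, probe 16,0,3,8 => slot 8
Table: [419, -, -, 878, 851, -, -, 862, 929, 229, -, -, -, -, 491, -, 555]

4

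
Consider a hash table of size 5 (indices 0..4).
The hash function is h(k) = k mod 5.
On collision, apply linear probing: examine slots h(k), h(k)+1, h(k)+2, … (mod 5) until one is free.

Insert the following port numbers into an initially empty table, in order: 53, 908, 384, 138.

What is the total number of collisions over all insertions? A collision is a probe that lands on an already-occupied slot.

53 hashes to 3; slot 3 is free => place at 3.
908 hashes to 3; 3 taken => place at 4.
384 hashes to 4; 4 taken => place at 0.
138 hashes to 3; 3,4,0 taken => place at 1.
Table: [384, 138, -, 53, 908]

5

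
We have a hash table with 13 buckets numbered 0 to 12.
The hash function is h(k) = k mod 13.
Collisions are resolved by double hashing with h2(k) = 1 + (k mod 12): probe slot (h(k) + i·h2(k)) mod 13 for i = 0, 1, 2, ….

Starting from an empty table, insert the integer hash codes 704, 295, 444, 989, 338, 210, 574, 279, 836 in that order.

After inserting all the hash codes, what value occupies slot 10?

704: h=2 → slot 2
295: h=9 → slot 9
444: h=2, h2=1, probe 2,3 → slot 3
989: h=1 → slot 1
338: h=0 → slot 0
210: h=2, h2=7, probe 2,9,3,10 → slot 10
574: h=2, h2=11, probe 2,0,11 → slot 11
279: h=6 → slot 6
836: h=4 → slot 4
Table: [338, 989, 704, 444, 836, _, 279, _, _, 295, 210, 574, _]

210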